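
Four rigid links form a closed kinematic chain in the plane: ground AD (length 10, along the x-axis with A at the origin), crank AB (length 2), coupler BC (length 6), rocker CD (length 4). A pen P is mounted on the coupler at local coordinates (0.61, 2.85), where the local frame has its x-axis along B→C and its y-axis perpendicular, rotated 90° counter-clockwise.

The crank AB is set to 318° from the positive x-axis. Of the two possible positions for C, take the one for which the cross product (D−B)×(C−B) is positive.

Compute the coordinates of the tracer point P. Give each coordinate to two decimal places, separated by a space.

0.44 1.38

A=(0,0), D=(10.00,0)
B = A + 2.00·(cos318°, sin318°) = (1.4863, -1.3383)
|BD| = 8.6182
circle(B,6.00) ∩ circle(D,4.00): a=5.4695, h=2.4668
  candidates: C₊=(6.5063,1.9479) cross=21.259; C₋=(7.2724,-2.9258) cross=-21.259
  mode + wants cross > 0 → take C=(6.5063,1.9479) (cross=21.259)
ex = (C−B)/|BC| = (0.8367,0.5477); ey = (-0.5477,0.8367)
P = B + 0.61·ex + 2.85·ey = (0.4357,1.3804)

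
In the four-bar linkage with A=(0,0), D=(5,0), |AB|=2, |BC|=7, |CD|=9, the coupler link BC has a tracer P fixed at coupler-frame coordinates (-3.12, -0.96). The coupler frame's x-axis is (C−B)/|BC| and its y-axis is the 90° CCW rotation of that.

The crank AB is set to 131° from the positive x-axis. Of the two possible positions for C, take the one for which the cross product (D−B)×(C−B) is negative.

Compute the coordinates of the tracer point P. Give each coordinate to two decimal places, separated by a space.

-1.88 4.72

A=(0,0), D=(5.00,0)
B = A + 2.00·(cos131°, sin131°) = (-1.3121, 1.5094)
|BD| = 6.4901
circle(B,7.00) ∩ circle(D,9.00): a=0.7797, h=6.9564
  candidates: C₊=(1.0641,8.0938) cross=45.148; C₋=(-2.1716,-5.4376) cross=-45.148
  mode - wants cross < 0 → take C=(-2.1716,-5.4376) (cross=-45.148)
ex = (C−B)/|BC| = (-0.1228,-0.9924); ey = (0.9924,-0.1228)
P = B + -3.12·ex + -0.96·ey = (-1.8818,4.7237)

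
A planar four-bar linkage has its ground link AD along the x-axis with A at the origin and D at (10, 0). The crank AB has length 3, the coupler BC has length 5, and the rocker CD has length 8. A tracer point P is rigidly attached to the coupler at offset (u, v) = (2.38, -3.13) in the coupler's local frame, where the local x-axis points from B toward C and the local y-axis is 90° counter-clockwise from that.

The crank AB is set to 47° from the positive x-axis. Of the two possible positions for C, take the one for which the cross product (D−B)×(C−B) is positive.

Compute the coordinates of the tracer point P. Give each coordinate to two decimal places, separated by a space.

A=(0,0), D=(10.00,0)
B = A + 3.00·(cos47°, sin47°) = (2.0460, 2.1941)
|BD| = 8.2511
circle(B,5.00) ∩ circle(D,8.00): a=1.7622, h=4.6792
  candidates: C₊=(4.9890,6.2362) cross=38.608; C₋=(2.5005,-2.7852) cross=-38.608
  mode + wants cross > 0 → take C=(4.9890,6.2362) (cross=38.608)
ex = (C−B)/|BC| = (0.5886,0.8084); ey = (-0.8084,0.5886)
P = B + 2.38·ex + -3.13·ey = (5.9772,2.2758)

5.98 2.28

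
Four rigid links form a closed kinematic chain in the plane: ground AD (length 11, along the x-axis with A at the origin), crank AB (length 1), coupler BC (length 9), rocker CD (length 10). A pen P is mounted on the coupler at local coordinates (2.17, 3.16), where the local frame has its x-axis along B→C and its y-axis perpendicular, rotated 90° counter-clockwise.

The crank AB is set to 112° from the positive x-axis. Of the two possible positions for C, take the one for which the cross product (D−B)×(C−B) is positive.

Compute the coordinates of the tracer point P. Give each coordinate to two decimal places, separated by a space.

A=(0,0), D=(11.00,0)
B = A + 1.00·(cos112°, sin112°) = (-0.3746, 0.9272)
|BD| = 11.4123
circle(B,9.00) ∩ circle(D,10.00): a=4.8737, h=7.5662
  candidates: C₊=(5.0977,8.0724) cross=86.347; C₋=(3.8683,-7.0099) cross=-86.347
  mode + wants cross > 0 → take C=(5.0977,8.0724) (cross=86.347)
ex = (C−B)/|BC| = (0.6080,0.7939); ey = (-0.7939,0.6080)
P = B + 2.17·ex + 3.16·ey = (-1.5639,4.5714)

-1.56 4.57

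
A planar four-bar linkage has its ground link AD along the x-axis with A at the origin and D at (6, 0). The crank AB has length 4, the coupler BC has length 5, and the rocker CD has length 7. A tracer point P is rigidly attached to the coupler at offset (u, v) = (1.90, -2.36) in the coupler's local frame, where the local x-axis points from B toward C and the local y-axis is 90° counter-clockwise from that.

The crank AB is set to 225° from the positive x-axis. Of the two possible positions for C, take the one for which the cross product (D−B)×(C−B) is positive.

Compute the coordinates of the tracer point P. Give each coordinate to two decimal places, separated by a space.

0.10 -2.06

A=(0,0), D=(6.00,0)
B = A + 4.00·(cos225°, sin225°) = (-2.8284, -2.8284)
|BD| = 9.2704
circle(B,5.00) ∩ circle(D,7.00): a=3.3408, h=3.7201
  candidates: C₊=(-0.7819,1.7336) cross=34.487; C₋=(1.4881,-5.3519) cross=-34.487
  mode + wants cross > 0 → take C=(-0.7819,1.7336) (cross=34.487)
ex = (C−B)/|BC| = (0.4093,0.9124); ey = (-0.9124,0.4093)
P = B + 1.90·ex + -2.36·ey = (0.1025,-2.0608)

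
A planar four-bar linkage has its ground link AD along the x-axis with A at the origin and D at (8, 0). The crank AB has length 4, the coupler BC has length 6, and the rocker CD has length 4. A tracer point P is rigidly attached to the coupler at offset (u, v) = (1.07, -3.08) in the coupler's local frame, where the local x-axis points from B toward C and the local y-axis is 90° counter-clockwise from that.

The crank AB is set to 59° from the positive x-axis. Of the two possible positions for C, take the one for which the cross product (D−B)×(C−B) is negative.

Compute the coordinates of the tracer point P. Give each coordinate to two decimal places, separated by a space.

A=(0,0), D=(8.00,0)
B = A + 4.00·(cos59°, sin59°) = (2.0602, 3.4287)
|BD| = 6.8584
circle(B,6.00) ∩ circle(D,4.00): a=4.8873, h=3.4806
  candidates: C₊=(8.0329,3.9999) cross=23.871; C₋=(4.5528,-2.0290) cross=-23.871
  mode - wants cross < 0 → take C=(4.5528,-2.0290) (cross=-23.871)
ex = (C−B)/|BC| = (0.4154,-0.9096); ey = (0.9096,0.4154)
P = B + 1.07·ex + -3.08·ey = (-0.2969,1.1758)

-0.30 1.18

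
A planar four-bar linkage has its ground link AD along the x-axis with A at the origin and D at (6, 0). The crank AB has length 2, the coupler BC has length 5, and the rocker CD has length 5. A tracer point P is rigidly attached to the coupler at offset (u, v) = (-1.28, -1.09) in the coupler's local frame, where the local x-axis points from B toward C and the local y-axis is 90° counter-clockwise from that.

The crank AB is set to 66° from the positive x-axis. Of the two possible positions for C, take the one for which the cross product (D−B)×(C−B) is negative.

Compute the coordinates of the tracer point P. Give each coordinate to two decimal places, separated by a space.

A=(0,0), D=(6.00,0)
B = A + 2.00·(cos66°, sin66°) = (0.8135, 1.8271)
|BD| = 5.4989
circle(B,5.00) ∩ circle(D,5.00): a=2.7495, h=4.1762
  candidates: C₊=(4.7943,4.8525) cross=22.965; C₋=(2.0192,-3.0254) cross=-22.965
  mode - wants cross < 0 → take C=(2.0192,-3.0254) (cross=-22.965)
ex = (C−B)/|BC| = (0.2411,-0.9705); ey = (0.9705,0.2411)
P = B + -1.28·ex + -1.09·ey = (-0.5530,2.8065)

-0.55 2.81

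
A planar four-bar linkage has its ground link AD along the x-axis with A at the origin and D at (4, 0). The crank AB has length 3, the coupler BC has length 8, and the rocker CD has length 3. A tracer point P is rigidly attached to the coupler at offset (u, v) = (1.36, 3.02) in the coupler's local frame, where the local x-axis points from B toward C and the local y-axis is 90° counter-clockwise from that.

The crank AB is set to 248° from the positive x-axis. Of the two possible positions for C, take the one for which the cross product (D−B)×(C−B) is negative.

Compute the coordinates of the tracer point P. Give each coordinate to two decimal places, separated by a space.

-0.37 0.44

A=(0,0), D=(4.00,0)
B = A + 3.00·(cos248°, sin248°) = (-1.1238, -2.7816)
|BD| = 5.8301
circle(B,8.00) ∩ circle(D,3.00): a=7.6319, h=2.3987
  candidates: C₊=(4.4391,2.9677) cross=13.984; C₋=(6.7279,-1.2484) cross=-13.984
  mode - wants cross < 0 → take C=(6.7279,-1.2484) (cross=-13.984)
ex = (C−B)/|BC| = (0.9815,0.1916); ey = (-0.1916,0.9815)
P = B + 1.36·ex + 3.02·ey = (-0.3678,0.4431)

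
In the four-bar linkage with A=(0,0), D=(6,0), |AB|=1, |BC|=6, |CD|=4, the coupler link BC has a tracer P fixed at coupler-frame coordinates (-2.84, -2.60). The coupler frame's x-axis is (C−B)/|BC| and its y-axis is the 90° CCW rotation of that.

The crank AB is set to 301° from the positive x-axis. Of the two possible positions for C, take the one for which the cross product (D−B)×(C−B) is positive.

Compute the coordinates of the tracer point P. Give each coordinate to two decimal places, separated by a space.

0.63 -4.71

A=(0,0), D=(6.00,0)
B = A + 1.00·(cos301°, sin301°) = (0.5150, -0.8572)
|BD| = 5.5515
circle(B,6.00) ∩ circle(D,4.00): a=4.5771, h=3.8795
  candidates: C₊=(4.4382,3.6825) cross=21.537; C₋=(5.6362,-3.9834) cross=-21.537
  mode + wants cross > 0 → take C=(4.4382,3.6825) (cross=21.537)
ex = (C−B)/|BC| = (0.6539,0.7566); ey = (-0.7566,0.6539)
P = B + -2.84·ex + -2.60·ey = (0.6253,-4.7060)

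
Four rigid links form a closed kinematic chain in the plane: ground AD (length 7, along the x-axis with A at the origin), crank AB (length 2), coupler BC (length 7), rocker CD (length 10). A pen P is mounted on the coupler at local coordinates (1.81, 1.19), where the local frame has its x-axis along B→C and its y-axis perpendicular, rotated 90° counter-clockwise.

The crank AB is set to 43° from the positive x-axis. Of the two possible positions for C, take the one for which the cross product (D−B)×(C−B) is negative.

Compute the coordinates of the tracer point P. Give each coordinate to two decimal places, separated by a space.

A=(0,0), D=(7.00,0)
B = A + 2.00·(cos43°, sin43°) = (1.4627, 1.3640)
|BD| = 5.7028
circle(B,7.00) ∩ circle(D,10.00): a=-1.6201, h=6.8099
  candidates: C₊=(1.5185,8.3638) cross=38.836; C₋=(-1.7391,-4.8608) cross=-38.836
  mode - wants cross < 0 → take C=(-1.7391,-4.8608) (cross=-38.836)
ex = (C−B)/|BC| = (-0.4574,-0.8893); ey = (0.8893,-0.4574)
P = B + 1.81·ex + 1.19·ey = (1.6930,-0.7899)

1.69 -0.79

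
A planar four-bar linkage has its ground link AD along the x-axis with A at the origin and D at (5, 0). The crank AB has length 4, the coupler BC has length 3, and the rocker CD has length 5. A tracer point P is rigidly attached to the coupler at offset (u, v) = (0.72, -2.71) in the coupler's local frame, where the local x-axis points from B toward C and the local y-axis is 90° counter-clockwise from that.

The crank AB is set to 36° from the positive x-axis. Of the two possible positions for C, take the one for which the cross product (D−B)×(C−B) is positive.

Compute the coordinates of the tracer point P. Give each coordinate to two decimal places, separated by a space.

5.96 1.69

A=(0,0), D=(5.00,0)
B = A + 4.00·(cos36°, sin36°) = (3.2361, 2.3511)
|BD| = 2.9393
circle(B,3.00) ∩ circle(D,5.00): a=-1.2521, h=2.7262
  candidates: C₊=(4.6653,4.9888) cross=8.013; C₋=(0.3039,1.7167) cross=-8.013
  mode + wants cross > 0 → take C=(4.6653,4.9888) (cross=8.013)
ex = (C−B)/|BC| = (0.4764,0.8792); ey = (-0.8792,0.4764)
P = B + 0.72·ex + -2.71·ey = (5.9618,1.6931)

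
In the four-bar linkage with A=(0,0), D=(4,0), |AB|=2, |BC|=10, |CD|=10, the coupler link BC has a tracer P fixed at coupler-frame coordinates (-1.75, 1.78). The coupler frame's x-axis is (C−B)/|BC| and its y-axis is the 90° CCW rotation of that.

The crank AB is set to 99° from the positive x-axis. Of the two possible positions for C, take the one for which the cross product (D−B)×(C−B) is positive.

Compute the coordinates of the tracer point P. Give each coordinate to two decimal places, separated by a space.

A=(0,0), D=(4.00,0)
B = A + 2.00·(cos99°, sin99°) = (-0.3129, 1.9754)
|BD| = 4.7437
circle(B,10.00) ∩ circle(D,10.00): a=2.3719, h=9.7146
  candidates: C₊=(5.8889,9.8200) cross=46.084; C₋=(-2.2018,-7.8446) cross=-46.084
  mode + wants cross > 0 → take C=(5.8889,9.8200) (cross=46.084)
ex = (C−B)/|BC| = (0.6202,0.7845); ey = (-0.7845,0.6202)
P = B + -1.75·ex + 1.78·ey = (-2.7945,1.7065)

-2.79 1.71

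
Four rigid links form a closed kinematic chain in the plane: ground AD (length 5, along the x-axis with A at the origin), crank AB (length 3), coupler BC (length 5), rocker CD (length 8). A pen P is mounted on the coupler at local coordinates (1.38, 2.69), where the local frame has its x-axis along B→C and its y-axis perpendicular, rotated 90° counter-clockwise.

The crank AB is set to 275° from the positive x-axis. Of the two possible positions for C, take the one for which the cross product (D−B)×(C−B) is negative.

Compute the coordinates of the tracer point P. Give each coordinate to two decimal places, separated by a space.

A=(0,0), D=(5.00,0)
B = A + 3.00·(cos275°, sin275°) = (0.2615, -2.9886)
|BD| = 5.6023
circle(B,5.00) ∩ circle(D,8.00): a=-0.6796, h=4.9536
  candidates: C₊=(-2.9559,0.8387) cross=27.751; C₋=(2.3292,-7.5410) cross=-27.751
  mode - wants cross < 0 → take C=(2.3292,-7.5410) (cross=-27.751)
ex = (C−B)/|BC| = (0.4135,-0.9105); ey = (0.9105,0.4135)
P = B + 1.38·ex + 2.69·ey = (3.2814,-3.1326)

3.28 -3.13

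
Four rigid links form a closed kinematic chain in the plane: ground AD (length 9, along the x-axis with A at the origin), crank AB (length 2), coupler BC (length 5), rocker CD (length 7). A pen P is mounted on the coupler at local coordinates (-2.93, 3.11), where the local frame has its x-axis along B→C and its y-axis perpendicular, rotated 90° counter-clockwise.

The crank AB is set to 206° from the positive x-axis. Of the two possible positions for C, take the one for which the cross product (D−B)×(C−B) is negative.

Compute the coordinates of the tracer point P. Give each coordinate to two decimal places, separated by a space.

A=(0,0), D=(9.00,0)
B = A + 2.00·(cos206°, sin206°) = (-1.7976, -0.8767)
|BD| = 10.8331
circle(B,5.00) ∩ circle(D,7.00): a=4.3088, h=2.5365
  candidates: C₊=(2.2918,2.0002) cross=27.478; C₋=(2.7024,-3.0562) cross=-27.478
  mode - wants cross < 0 → take C=(2.7024,-3.0562) (cross=-27.478)
ex = (C−B)/|BC| = (0.9000,-0.4359); ey = (0.4359,0.9000)
P = B + -2.93·ex + 3.11·ey = (-3.0790,3.1994)

-3.08 3.20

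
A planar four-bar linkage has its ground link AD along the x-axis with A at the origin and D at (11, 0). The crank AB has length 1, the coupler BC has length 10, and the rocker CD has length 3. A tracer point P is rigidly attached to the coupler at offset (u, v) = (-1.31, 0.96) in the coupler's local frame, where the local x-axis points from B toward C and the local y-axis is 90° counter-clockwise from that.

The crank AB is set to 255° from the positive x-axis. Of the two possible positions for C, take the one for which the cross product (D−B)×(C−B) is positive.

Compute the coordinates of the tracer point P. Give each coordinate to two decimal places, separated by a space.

A=(0,0), D=(11.00,0)
B = A + 1.00·(cos255°, sin255°) = (-0.2588, -0.9659)
|BD| = 11.3002
circle(B,10.00) ∩ circle(D,3.00): a=9.6766, h=2.5227
  candidates: C₊=(9.1667,2.3747) cross=28.507; C₋=(9.5980,-2.6522) cross=-28.507
  mode + wants cross > 0 → take C=(9.1667,2.3747) (cross=28.507)
ex = (C−B)/|BC| = (0.9426,0.3341); ey = (-0.3341,0.9426)
P = B + -1.31·ex + 0.96·ey = (-1.8143,-0.4987)

-1.81 -0.50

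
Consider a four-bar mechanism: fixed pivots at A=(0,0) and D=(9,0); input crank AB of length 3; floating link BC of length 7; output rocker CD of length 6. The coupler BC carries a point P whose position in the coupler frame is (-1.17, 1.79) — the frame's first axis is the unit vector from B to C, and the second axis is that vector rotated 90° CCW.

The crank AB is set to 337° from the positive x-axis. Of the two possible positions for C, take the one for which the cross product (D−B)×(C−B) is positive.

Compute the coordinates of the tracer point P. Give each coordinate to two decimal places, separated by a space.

0.64 -1.43

A=(0,0), D=(9.00,0)
B = A + 3.00·(cos337°, sin337°) = (2.7615, -1.1722)
|BD| = 6.3477
circle(B,7.00) ∩ circle(D,6.00): a=4.1978, h=5.6016
  candidates: C₊=(5.8527,5.1083) cross=35.557; C₋=(7.9216,-5.9023) cross=-35.557
  mode + wants cross > 0 → take C=(5.8527,5.1083) (cross=35.557)
ex = (C−B)/|BC| = (0.4416,0.8972); ey = (-0.8972,0.4416)
P = B + -1.17·ex + 1.79·ey = (0.6388,-1.4315)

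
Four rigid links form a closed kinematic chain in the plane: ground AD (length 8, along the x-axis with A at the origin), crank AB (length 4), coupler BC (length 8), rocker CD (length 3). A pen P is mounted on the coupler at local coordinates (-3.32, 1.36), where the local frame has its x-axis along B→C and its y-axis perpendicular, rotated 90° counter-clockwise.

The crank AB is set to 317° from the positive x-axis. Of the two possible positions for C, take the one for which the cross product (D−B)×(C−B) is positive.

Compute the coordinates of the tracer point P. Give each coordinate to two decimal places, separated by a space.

-0.38 -4.12

A=(0,0), D=(8.00,0)
B = A + 4.00·(cos317°, sin317°) = (2.9254, -2.7280)
|BD| = 5.7614
circle(B,8.00) ∩ circle(D,3.00): a=7.6539, h=2.3278
  candidates: C₊=(8.5647,2.9464) cross=13.411; C₋=(10.7691,-1.1542) cross=-13.411
  mode + wants cross > 0 → take C=(8.5647,2.9464) (cross=13.411)
ex = (C−B)/|BC| = (0.7049,0.7093); ey = (-0.7093,0.7049)
P = B + -3.32·ex + 1.36·ey = (-0.3795,-4.1242)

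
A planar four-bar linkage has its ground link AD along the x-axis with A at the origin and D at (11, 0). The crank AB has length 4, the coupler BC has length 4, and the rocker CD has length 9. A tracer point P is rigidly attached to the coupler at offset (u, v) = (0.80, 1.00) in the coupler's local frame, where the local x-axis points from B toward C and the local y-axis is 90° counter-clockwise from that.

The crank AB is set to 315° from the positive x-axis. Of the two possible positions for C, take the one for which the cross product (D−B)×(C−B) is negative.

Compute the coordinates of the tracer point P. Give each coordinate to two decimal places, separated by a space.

A=(0,0), D=(11.00,0)
B = A + 4.00·(cos315°, sin315°) = (2.8284, -2.8284)
|BD| = 8.6472
circle(B,4.00) ∩ circle(D,9.00): a=0.5652, h=3.9599
  candidates: C₊=(2.0673,1.0985) cross=34.242; C₋=(4.6578,-6.3856) cross=-34.242
  mode - wants cross < 0 → take C=(4.6578,-6.3856) (cross=-34.242)
ex = (C−B)/|BC| = (0.4573,-0.8893); ey = (0.8893,0.4573)
P = B + 0.80·ex + 1.00·ey = (4.0836,-3.0825)

4.08 -3.08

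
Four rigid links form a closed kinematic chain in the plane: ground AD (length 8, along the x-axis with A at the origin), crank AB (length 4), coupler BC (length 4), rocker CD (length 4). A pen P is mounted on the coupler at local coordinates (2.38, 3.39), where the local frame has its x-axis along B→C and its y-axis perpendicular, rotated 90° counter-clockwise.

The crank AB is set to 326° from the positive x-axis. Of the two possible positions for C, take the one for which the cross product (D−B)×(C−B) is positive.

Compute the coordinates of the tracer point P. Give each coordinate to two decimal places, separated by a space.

0.65 0.94

A=(0,0), D=(8.00,0)
B = A + 4.00·(cos326°, sin326°) = (3.3162, -2.2368)
|BD| = 5.1905
circle(B,4.00) ∩ circle(D,4.00): a=2.5953, h=3.0438
  candidates: C₊=(4.3464,1.6283) cross=15.799; C₋=(6.9697,-3.8650) cross=-15.799
  mode + wants cross > 0 → take C=(4.3464,1.6283) (cross=15.799)
ex = (C−B)/|BC| = (0.2576,0.9663); ey = (-0.9663,0.2576)
P = B + 2.38·ex + 3.39·ey = (0.6535,0.9361)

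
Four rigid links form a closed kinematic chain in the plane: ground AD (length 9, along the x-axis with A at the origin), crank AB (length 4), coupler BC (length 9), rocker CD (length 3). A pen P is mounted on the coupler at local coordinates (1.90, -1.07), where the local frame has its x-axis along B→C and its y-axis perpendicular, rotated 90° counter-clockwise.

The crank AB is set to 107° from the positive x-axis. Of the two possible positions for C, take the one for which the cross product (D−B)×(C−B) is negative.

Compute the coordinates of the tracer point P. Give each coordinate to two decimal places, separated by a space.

-0.20 1.87

A=(0,0), D=(9.00,0)
B = A + 4.00·(cos107°, sin107°) = (-1.1695, 3.8252)
|BD| = 10.8651
circle(B,9.00) ∩ circle(D,3.00): a=8.7459, h=2.1234
  candidates: C₊=(7.7641,2.7336) cross=23.071; C₋=(6.2689,-1.2414) cross=-23.071
  mode - wants cross < 0 → take C=(6.2689,-1.2414) (cross=-23.071)
ex = (C−B)/|BC| = (0.8265,-0.5630); ey = (0.5630,0.8265)
P = B + 1.90·ex + -1.07·ey = (-0.2015,1.8713)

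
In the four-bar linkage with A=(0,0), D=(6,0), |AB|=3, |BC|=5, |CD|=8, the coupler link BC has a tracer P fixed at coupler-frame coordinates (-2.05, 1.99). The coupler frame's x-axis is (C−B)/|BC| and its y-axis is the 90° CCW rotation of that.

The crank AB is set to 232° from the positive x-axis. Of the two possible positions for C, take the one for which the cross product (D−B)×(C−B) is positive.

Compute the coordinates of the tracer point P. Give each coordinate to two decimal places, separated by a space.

-3.95 -4.29

A=(0,0), D=(6.00,0)
B = A + 3.00·(cos232°, sin232°) = (-1.8470, -2.3640)
|BD| = 8.1954
circle(B,5.00) ∩ circle(D,8.00): a=1.7183, h=4.6955
  candidates: C₊=(-1.5562,2.6275) cross=38.481; C₋=(1.1527,-6.3643) cross=-38.481
  mode + wants cross > 0 → take C=(-1.5562,2.6275) (cross=38.481)
ex = (C−B)/|BC| = (0.0582,0.9983); ey = (-0.9983,0.0582)
P = B + -2.05·ex + 1.99·ey = (-3.9528,-4.2948)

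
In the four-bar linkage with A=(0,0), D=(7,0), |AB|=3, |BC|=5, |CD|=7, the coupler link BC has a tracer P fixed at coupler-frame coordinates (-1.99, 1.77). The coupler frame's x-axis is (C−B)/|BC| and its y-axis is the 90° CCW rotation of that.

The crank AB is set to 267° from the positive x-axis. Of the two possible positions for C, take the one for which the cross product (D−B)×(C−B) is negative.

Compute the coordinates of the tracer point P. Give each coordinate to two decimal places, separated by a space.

-0.57 -0.36

A=(0,0), D=(7.00,0)
B = A + 3.00·(cos267°, sin267°) = (-0.1570, -2.9959)
|BD| = 7.7587
circle(B,5.00) ∩ circle(D,7.00): a=2.3327, h=4.4225
  candidates: C₊=(0.2871,1.9843) cross=34.313; C₋=(3.7025,-6.1746) cross=-34.313
  mode - wants cross < 0 → take C=(3.7025,-6.1746) (cross=-34.313)
ex = (C−B)/|BC| = (0.7719,-0.6358); ey = (0.6358,0.7719)
P = B + -1.99·ex + 1.77·ey = (-0.5678,-0.3645)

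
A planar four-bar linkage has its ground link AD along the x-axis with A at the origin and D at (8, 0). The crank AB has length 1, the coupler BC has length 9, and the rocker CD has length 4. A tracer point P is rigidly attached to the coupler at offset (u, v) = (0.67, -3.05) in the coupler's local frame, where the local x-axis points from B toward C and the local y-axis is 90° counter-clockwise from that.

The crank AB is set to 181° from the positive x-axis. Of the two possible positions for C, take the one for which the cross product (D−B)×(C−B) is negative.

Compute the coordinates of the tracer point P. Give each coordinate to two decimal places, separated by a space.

A=(0,0), D=(8.00,0)
B = A + 1.00·(cos181°, sin181°) = (-0.9998, -0.0175)
|BD| = 8.9999
circle(B,9.00) ∩ circle(D,4.00): a=8.1111, h=3.9000
  candidates: C₊=(7.1037,3.8983) cross=35.100; C₋=(7.1188,-3.9017) cross=-35.100
  mode - wants cross < 0 → take C=(7.1188,-3.9017) (cross=-35.100)
ex = (C−B)/|BC| = (0.9021,-0.4316); ey = (0.4316,0.9021)
P = B + 0.67·ex + -3.05·ey = (-1.7118,-3.0579)

-1.71 -3.06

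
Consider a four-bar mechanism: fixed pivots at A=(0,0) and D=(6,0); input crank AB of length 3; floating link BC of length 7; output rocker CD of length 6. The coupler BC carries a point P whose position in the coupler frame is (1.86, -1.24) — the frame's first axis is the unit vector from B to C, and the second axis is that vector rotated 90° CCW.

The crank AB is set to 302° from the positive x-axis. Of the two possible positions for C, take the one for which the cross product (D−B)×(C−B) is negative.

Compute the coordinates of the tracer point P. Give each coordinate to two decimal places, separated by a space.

A=(0,0), D=(6.00,0)
B = A + 3.00·(cos302°, sin302°) = (1.5898, -2.5441)
|BD| = 5.0915
circle(B,7.00) ∩ circle(D,6.00): a=3.8224, h=5.8643
  candidates: C₊=(1.9704,4.4455) cross=29.858; C₋=(7.8310,-5.7138) cross=-29.858
  mode - wants cross < 0 → take C=(7.8310,-5.7138) (cross=-29.858)
ex = (C−B)/|BC| = (0.8916,-0.4528); ey = (0.4528,0.8916)
P = B + 1.86·ex + -1.24·ey = (2.6867,-4.4920)

2.69 -4.49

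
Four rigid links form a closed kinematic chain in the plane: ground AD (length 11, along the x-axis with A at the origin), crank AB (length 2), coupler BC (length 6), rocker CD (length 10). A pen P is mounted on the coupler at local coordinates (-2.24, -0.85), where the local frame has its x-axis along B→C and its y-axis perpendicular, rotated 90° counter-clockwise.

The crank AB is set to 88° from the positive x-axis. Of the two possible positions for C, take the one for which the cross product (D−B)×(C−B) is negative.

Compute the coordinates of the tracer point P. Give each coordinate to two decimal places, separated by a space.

-1.37 3.91

A=(0,0), D=(11.00,0)
B = A + 2.00·(cos88°, sin88°) = (0.0698, 1.9988)
|BD| = 11.1115
circle(B,6.00) ∩ circle(D,10.00): a=2.6758, h=5.3703
  candidates: C₊=(3.6680,6.8001) cross=59.672; C₋=(1.7359,-3.7652) cross=-59.672
  mode - wants cross < 0 → take C=(1.7359,-3.7652) (cross=-59.672)
ex = (C−B)/|BC| = (0.2777,-0.9607); ey = (0.9607,0.2777)
P = B + -2.24·ex + -0.85·ey = (-1.3688,3.9146)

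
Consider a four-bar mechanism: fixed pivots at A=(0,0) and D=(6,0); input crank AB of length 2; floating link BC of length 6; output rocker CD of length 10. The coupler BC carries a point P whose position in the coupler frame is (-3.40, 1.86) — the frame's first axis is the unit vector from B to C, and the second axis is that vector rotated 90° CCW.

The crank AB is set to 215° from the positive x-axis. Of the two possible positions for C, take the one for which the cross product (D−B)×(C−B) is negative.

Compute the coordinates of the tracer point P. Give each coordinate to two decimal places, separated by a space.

-0.13 2.42

A=(0,0), D=(6.00,0)
B = A + 2.00·(cos215°, sin215°) = (-1.6383, -1.1472)
|BD| = 7.7240
circle(B,6.00) ∩ circle(D,10.00): a=-0.2810, h=5.9934
  candidates: C₊=(-2.8063,4.7381) cross=46.293; C₋=(-1.0260,-7.1158) cross=-46.293
  mode - wants cross < 0 → take C=(-1.0260,-7.1158) (cross=-46.293)
ex = (C−B)/|BC| = (0.1020,-0.9948); ey = (0.9948,0.1020)
P = B + -3.40·ex + 1.86·ey = (-0.1350,2.4249)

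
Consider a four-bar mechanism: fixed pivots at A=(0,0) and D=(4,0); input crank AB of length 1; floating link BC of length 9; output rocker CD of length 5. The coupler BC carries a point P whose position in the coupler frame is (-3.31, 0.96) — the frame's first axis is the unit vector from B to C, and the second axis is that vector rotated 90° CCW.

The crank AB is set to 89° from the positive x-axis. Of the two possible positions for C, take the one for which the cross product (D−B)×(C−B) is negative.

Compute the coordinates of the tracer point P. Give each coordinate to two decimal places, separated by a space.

A=(0,0), D=(4.00,0)
B = A + 1.00·(cos89°, sin89°) = (0.0175, 0.9998)
|BD| = 4.1061
circle(B,9.00) ∩ circle(D,5.00): a=8.8721, h=1.5117
  candidates: C₊=(8.9906,0.3057) cross=6.207; C₋=(8.2544,-2.6268) cross=-6.207
  mode - wants cross < 0 → take C=(8.2544,-2.6268) (cross=-6.207)
ex = (C−B)/|BC| = (0.9152,-0.4030); ey = (0.4030,0.9152)
P = B + -3.31·ex + 0.96·ey = (-2.6251,3.2122)

-2.63 3.21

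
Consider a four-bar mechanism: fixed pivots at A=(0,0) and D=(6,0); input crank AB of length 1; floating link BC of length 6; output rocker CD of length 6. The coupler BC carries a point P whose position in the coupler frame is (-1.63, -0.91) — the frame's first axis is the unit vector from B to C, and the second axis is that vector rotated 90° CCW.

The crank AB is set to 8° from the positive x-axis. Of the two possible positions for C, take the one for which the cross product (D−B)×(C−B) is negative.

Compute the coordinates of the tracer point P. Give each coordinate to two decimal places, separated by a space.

A=(0,0), D=(6.00,0)
B = A + 1.00·(cos8°, sin8°) = (0.9903, 0.1392)
|BD| = 5.0117
circle(B,6.00) ∩ circle(D,6.00): a=2.5058, h=5.4517
  candidates: C₊=(3.6465,5.5192) cross=27.322; C₋=(3.3437,-5.3800) cross=-27.322
  mode - wants cross < 0 → take C=(3.3437,-5.3800) (cross=-27.322)
ex = (C−B)/|BC| = (0.3922,-0.9199); ey = (0.9199,0.3922)
P = B + -1.63·ex + -0.91·ey = (-0.4862,1.2816)

-0.49 1.28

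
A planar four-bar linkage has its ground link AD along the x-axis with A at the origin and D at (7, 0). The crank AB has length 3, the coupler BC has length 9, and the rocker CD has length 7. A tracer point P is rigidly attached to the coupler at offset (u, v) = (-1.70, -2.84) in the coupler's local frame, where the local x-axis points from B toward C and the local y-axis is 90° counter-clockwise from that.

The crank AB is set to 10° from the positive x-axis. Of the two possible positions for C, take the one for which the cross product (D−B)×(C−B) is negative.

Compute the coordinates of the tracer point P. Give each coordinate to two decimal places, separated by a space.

-0.35 0.33

A=(0,0), D=(7.00,0)
B = A + 3.00·(cos10°, sin10°) = (2.9544, 0.5209)
|BD| = 4.0790
circle(B,9.00) ∩ circle(D,7.00): a=5.9620, h=6.7420
  candidates: C₊=(9.7287,6.4463) cross=27.500; C₋=(8.0066,-6.9272) cross=-27.500
  mode - wants cross < 0 → take C=(8.0066,-6.9272) (cross=-27.500)
ex = (C−B)/|BC| = (0.5614,-0.8276); ey = (0.8276,0.5614)
P = B + -1.70·ex + -2.84·ey = (-0.3502,0.3336)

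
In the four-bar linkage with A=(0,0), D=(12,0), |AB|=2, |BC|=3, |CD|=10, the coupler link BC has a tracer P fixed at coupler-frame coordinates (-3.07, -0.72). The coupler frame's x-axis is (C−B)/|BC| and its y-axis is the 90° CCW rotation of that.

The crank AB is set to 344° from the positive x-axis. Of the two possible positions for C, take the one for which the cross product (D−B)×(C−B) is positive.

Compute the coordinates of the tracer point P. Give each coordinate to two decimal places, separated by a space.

2.25 -3.69

A=(0,0), D=(12.00,0)
B = A + 2.00·(cos344°, sin344°) = (1.9225, -0.5513)
|BD| = 10.0925
circle(B,3.00) ∩ circle(D,10.00): a=0.5380, h=2.9514
  candidates: C₊=(2.2985,2.4251) cross=29.787; C₋=(2.6209,-3.4688) cross=-29.787
  mode + wants cross > 0 → take C=(2.2985,2.4251) (cross=29.787)
ex = (C−B)/|BC| = (0.1253,0.9921); ey = (-0.9921,0.1253)
P = B + -3.07·ex + -0.72·ey = (2.2521,-3.6873)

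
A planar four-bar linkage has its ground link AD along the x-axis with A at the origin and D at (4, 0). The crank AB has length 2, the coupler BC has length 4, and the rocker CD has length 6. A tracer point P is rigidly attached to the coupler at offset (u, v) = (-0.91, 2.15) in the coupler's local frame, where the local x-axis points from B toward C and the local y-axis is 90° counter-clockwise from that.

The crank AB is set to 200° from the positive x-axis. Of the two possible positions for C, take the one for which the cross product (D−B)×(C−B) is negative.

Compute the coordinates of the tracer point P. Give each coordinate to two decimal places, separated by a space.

A=(0,0), D=(4.00,0)
B = A + 2.00·(cos200°, sin200°) = (-1.8794, -0.6840)
|BD| = 5.9190
circle(B,4.00) ∩ circle(D,6.00): a=1.2701, h=3.7930
  candidates: C₊=(-1.0562,3.2303) cross=22.451; C₋=(-0.1795,-4.3049) cross=-22.451
  mode - wants cross < 0 → take C=(-0.1795,-4.3049) (cross=-22.451)
ex = (C−B)/|BC| = (0.4250,-0.9052); ey = (0.9052,0.4250)
P = B + -0.91·ex + 2.15·ey = (-0.3199,1.0534)

-0.32 1.05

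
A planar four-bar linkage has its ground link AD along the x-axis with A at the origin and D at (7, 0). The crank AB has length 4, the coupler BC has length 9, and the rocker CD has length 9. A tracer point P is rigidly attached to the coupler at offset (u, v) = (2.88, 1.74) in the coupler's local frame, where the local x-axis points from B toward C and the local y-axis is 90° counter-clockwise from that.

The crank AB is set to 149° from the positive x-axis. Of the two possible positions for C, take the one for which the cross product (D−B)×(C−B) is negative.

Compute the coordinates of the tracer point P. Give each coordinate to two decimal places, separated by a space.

-0.63 0.19

A=(0,0), D=(7.00,0)
B = A + 4.00·(cos149°, sin149°) = (-3.4287, 2.0602)
|BD| = 10.6302
circle(B,9.00) ∩ circle(D,9.00): a=5.3151, h=7.2629
  candidates: C₊=(3.1932,8.1553) cross=77.206; C₋=(0.3781,-6.0951) cross=-77.206
  mode - wants cross < 0 → take C=(0.3781,-6.0951) (cross=-77.206)
ex = (C−B)/|BC| = (0.4230,-0.9061); ey = (0.9061,0.4230)
P = B + 2.88·ex + 1.74·ey = (-0.6338,0.1864)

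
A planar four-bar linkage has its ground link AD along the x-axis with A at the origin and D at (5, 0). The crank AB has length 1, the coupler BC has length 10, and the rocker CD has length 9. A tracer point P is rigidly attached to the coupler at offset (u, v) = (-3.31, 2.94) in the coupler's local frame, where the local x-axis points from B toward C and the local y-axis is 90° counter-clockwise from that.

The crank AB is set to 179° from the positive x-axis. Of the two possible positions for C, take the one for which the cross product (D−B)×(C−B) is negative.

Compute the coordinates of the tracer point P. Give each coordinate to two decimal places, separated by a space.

A=(0,0), D=(5.00,0)
B = A + 1.00·(cos179°, sin179°) = (-0.9998, 0.0175)
|BD| = 5.9999
circle(B,10.00) ∩ circle(D,9.00): a=4.5833, h=8.8878
  candidates: C₊=(3.6093,8.8919) cross=53.326; C₋=(3.5576,-8.8837) cross=-53.326
  mode - wants cross < 0 → take C=(3.5576,-8.8837) (cross=-53.326)
ex = (C−B)/|BC| = (0.4557,-0.8901); ey = (0.8901,0.4557)
P = B + -3.31·ex + 2.94·ey = (0.1086,4.3036)

0.11 4.30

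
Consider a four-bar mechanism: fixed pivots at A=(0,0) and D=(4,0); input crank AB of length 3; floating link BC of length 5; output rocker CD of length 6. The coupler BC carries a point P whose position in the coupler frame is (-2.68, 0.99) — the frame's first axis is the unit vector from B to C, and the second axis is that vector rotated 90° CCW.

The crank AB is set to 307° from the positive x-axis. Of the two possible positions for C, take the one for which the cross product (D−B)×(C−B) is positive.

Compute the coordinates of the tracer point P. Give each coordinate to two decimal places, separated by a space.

3.15 -4.92

A=(0,0), D=(4.00,0)
B = A + 3.00·(cos307°, sin307°) = (1.8054, -2.3959)
|BD| = 3.2491
circle(B,5.00) ∩ circle(D,6.00): a=-0.0683, h=4.9995
  candidates: C₊=(-1.9274,0.9307) cross=16.244; C₋=(5.4461,-5.8231) cross=-16.244
  mode + wants cross > 0 → take C=(-1.9274,0.9307) (cross=16.244)
ex = (C−B)/|BC| = (-0.7466,0.6653); ey = (-0.6653,-0.7466)
P = B + -2.68·ex + 0.99·ey = (3.1476,-4.9180)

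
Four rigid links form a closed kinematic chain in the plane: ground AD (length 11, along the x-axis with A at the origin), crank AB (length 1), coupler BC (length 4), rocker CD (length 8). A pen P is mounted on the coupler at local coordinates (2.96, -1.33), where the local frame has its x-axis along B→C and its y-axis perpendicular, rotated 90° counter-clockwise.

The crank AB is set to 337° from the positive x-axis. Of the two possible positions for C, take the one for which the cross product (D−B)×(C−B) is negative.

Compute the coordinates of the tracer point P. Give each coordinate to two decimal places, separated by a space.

2.02 -3.44

A=(0,0), D=(11.00,0)
B = A + 1.00·(cos337°, sin337°) = (0.9205, -0.3907)
|BD| = 10.0871
circle(B,4.00) ∩ circle(D,8.00): a=2.6642, h=2.9836
  candidates: C₊=(3.4672,2.6938) cross=30.096; C₋=(3.6983,-3.2689) cross=-30.096
  mode - wants cross < 0 → take C=(3.6983,-3.2689) (cross=-30.096)
ex = (C−B)/|BC| = (0.6945,-0.7195); ey = (0.7195,0.6945)
P = B + 2.96·ex + -1.33·ey = (2.0191,-3.4442)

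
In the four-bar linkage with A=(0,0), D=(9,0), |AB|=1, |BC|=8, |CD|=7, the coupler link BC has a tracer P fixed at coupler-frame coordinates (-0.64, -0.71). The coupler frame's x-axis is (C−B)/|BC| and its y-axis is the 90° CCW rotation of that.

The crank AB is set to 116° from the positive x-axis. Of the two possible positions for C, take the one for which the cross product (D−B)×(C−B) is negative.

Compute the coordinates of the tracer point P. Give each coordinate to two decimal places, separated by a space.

-1.39 0.96

A=(0,0), D=(9.00,0)
B = A + 1.00·(cos116°, sin116°) = (-0.4384, 0.8988)
|BD| = 9.4811
circle(B,8.00) ∩ circle(D,7.00): a=5.5316, h=5.7794
  candidates: C₊=(5.6162,6.1278) cross=54.795; C₋=(4.5204,-5.3790) cross=-54.795
  mode - wants cross < 0 → take C=(4.5204,-5.3790) (cross=-54.795)
ex = (C−B)/|BC| = (0.6198,-0.7847); ey = (0.7847,0.6198)
P = B + -0.64·ex + -0.71·ey = (-1.3922,0.9609)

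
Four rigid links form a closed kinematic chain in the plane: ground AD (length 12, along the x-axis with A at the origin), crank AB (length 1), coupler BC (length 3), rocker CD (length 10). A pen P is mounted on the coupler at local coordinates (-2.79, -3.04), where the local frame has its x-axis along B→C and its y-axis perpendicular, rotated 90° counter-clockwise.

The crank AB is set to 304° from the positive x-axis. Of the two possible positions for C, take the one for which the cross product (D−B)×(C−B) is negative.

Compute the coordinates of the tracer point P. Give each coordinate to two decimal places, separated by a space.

-3.56 -0.67

A=(0,0), D=(12.00,0)
B = A + 1.00·(cos304°, sin304°) = (0.5592, -0.8290)
|BD| = 11.4708
circle(B,3.00) ∩ circle(D,10.00): a=1.7688, h=2.4231
  candidates: C₊=(2.1483,1.7155) cross=27.795; C₋=(2.4985,-3.1179) cross=-27.795
  mode - wants cross < 0 → take C=(2.4985,-3.1179) (cross=-27.795)
ex = (C−B)/|BC| = (0.6464,-0.7630); ey = (0.7630,0.6464)
P = B + -2.79·ex + -3.04·ey = (-3.5638,-0.6655)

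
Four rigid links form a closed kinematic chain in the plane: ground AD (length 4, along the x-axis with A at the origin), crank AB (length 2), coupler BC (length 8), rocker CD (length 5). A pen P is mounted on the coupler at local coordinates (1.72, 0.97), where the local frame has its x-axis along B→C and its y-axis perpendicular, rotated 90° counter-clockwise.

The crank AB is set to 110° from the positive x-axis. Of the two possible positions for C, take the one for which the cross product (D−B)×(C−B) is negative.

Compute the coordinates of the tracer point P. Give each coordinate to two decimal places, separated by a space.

1.04 0.91

A=(0,0), D=(4.00,0)
B = A + 2.00·(cos110°, sin110°) = (-0.6840, 1.8794)
|BD| = 5.0470
circle(B,8.00) ∩ circle(D,5.00): a=6.3872, h=4.8170
  candidates: C₊=(7.0375,3.9716) cross=24.312; C₋=(3.4500,-4.9697) cross=-24.312
  mode - wants cross < 0 → take C=(3.4500,-4.9697) (cross=-24.312)
ex = (C−B)/|BC| = (0.5168,-0.8561); ey = (0.8561,0.5168)
P = B + 1.72·ex + 0.97·ey = (1.0352,0.9081)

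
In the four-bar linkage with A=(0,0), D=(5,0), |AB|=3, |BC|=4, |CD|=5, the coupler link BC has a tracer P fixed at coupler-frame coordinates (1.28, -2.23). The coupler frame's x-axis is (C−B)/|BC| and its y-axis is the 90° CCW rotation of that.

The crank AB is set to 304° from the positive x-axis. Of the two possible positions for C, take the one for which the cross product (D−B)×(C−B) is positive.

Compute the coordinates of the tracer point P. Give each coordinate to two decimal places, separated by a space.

A=(0,0), D=(5.00,0)
B = A + 3.00·(cos304°, sin304°) = (1.6776, -2.4871)
|BD| = 4.1502
circle(B,4.00) ∩ circle(D,5.00): a=0.9908, h=3.8753
  candidates: C₊=(0.1484,1.2090) cross=16.083; C₋=(4.7932,-4.9957) cross=-16.083
  mode + wants cross > 0 → take C=(0.1484,1.2090) (cross=16.083)
ex = (C−B)/|BC| = (-0.3823,0.9240); ey = (-0.9240,-0.3823)
P = B + 1.28·ex + -2.23·ey = (3.2488,-0.4518)

3.25 -0.45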